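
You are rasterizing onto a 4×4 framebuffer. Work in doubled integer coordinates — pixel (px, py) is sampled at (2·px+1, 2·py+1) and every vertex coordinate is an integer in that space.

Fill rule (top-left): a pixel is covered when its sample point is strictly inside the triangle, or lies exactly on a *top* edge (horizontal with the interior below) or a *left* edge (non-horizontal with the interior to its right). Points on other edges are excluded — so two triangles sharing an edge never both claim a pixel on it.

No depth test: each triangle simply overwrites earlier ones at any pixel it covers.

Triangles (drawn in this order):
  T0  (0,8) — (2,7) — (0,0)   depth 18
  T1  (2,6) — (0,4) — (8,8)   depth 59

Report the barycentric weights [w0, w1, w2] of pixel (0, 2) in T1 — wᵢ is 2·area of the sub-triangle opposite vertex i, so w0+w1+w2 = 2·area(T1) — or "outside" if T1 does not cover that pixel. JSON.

T0:
  2·area = 16  (B↔C swapped to make it positive)
  edge (0, 8)→(0, 0): d=(0,-8) top-left  bias=+0
  edge (0, 0)→(2, 7): d=(2,7) right/bottom  bias=-1
  edge (2, 7)→(0, 8): d=(-2,1) right/bottom  bias=-1
    (0,2)@(1, 5): e=[8,3,5] → █
    (1,2)@(3, 5): e=[24,-11,3] → ·
    (0,3)@(1, 7): e=[8,7,1] → █
    (1,3)@(3, 7): e=[24,-7,-1] → ·
  covered (2 px):
    · · · ·
    · · · ·
    █ · · ·
    █ · · ·
T1:
  2·area = 8
  edge (2, 6)→(0, 4): d=(-2,-2) top-left  bias=+0
  edge (0, 4)→(8, 8): d=(8,4) right/bottom  bias=-1
  edge (8, 8)→(2, 6): d=(-6,-2) top-left  bias=+0
    (0,2)@(1, 5): e=[0,4,4] → █  [on edge]
    (1,2)@(3, 5): e=[4,-4,8] → ·
    (0,3)@(1, 7): e=[-4,20,-8] → ·
    (1,3)@(3, 7): e=[0,12,-4] → ·  [on edge]
    (2,3)@(5, 7): e=[4,4,0] → █  [on edge]
    (3,3)@(7, 7): e=[8,-4,4] → ·
  covered (2 px):
    · · · ·
    · · · ·
    █ · · ·
    · · █ ·

Answer: [4,4,0]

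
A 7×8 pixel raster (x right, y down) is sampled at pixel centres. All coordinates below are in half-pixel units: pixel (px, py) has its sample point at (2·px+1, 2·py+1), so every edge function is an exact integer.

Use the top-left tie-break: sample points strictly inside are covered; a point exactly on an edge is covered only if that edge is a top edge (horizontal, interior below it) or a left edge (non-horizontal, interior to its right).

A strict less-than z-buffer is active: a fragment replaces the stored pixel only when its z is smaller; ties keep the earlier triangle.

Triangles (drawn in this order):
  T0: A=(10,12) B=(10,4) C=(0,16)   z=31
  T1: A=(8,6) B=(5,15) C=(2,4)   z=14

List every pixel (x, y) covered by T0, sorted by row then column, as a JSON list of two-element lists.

T0:
  2·area = 80  (B↔C swapped to make it positive)
  edge (10, 12)→(0, 16): d=(-10,4) right/bottom  bias=-1
  edge (0, 16)→(10, 4): d=(10,-12) top-left  bias=+0
  edge (10, 4)→(10, 12): d=(0,8) right/bottom  bias=-1
    (4,3)@(9, 7): e=[54,18,8] → █
    (5,3)@(11, 7): e=[46,42,-8] → ·
    (3,4)@(7, 9): e=[42,14,24] → █
    (5,4)@(11, 9): e=[26,62,-8] → ·
    (2,5)@(5, 11): e=[30,10,40] → █
    (5,5)@(11, 11): e=[6,82,-8] → ·
    (1,6)@(3, 13): e=[18,6,56] → █
    (4,6)@(9, 13): e=[-6,78,8] → ·
    (0,7)@(1, 15): e=[6,2,72] → █
    (1,7)@(3, 15): e=[-2,26,56] → ·
    (2,7)@(5, 15): e=[-10,50,40] → ·
    (3,7)@(7, 15): e=[-18,74,24] → ·
  covered (10 px):
    · · · · · · ·
    · · · · · · ·
    · · · · · · ·
    · · · · █ · ·
    · · · █ █ · ·
    · · █ █ █ · ·
    · █ █ █ · · ·
    █ · · · · · ·
T1:
  2·area = 60
  edge (8, 6)→(5, 15): d=(-3,9) right/bottom  bias=-1
  edge (5, 15)→(2, 4): d=(-3,-11) top-left  bias=+0
  edge (2, 4)→(8, 6): d=(6,2) right/bottom  bias=-1
    (4,1)@(9, 3): e=[0,80,-20] → ·  [on edge]
    (1,2)@(3, 5): e=[48,8,4] → █
    (2,2)@(5, 5): e=[30,30,0] → ·  [on edge]
    (1,3)@(3, 7): e=[42,2,16] → █
    (2,3)@(5, 7): e=[24,24,12] → █
    (3,3)@(7, 7): e=[6,46,8] → █
    (4,3)@(9, 7): e=[-12,68,4] → ·
    (5,3)@(11, 7): e=[-30,90,0] → ·  [on edge]
    (1,4)@(3, 9): e=[36,-4,28] → ·
    (2,4)@(5, 9): e=[18,18,24] → █
    (3,4)@(7, 9): e=[0,40,20] → ·  [on edge]
    (2,5)@(5, 11): e=[12,12,36] → █
    (2,7)@(5, 15): e=[0,0,60] → ·  [on edge]
  covered (7 px):
    · · · · · · ·
    · · · · · · ·
    · █ · · · · ·
    · █ █ █ · · ·
    · · █ · · · ·
    · · █ · · · ·
    · · █ · · · ·
    · · · · · · ·

Answer: [[4,3],[3,4],[4,4],[2,5],[3,5],[4,5],[1,6],[2,6],[3,6],[0,7]]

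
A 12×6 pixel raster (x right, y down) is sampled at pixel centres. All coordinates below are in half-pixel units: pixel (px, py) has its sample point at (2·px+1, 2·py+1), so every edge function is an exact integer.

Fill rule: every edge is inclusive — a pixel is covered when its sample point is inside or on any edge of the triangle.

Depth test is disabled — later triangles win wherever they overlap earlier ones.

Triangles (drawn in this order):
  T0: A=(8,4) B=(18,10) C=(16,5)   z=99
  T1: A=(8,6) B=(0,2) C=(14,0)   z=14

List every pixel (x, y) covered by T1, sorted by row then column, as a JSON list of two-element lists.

T0:
  2·area = 38  (B↔C swapped to make it positive)
  edge (8, 4)→(16, 5): d=(8,1) inclusive
  edge (16, 5)→(18, 10): d=(2,5) inclusive
  edge (18, 10)→(8, 4): d=(-10,-6) inclusive
    (1,0)@(3, 1): e=[-19,57,0] → ·  [on edge]
    (5,2)@(11, 5): e=[5,25,8] → #
    (6,2)@(13, 5): e=[3,15,20] → #
    (7,2)@(15, 5): e=[1,5,32] → #
    (8,2)@(17, 5): e=[-1,-5,44] → ·
    (5,3)@(11, 7): e=[21,29,-12] → ·
    (6,3)@(13, 7): e=[19,19,0] → #  [on edge]
    (8,3)@(17, 7): e=[15,-1,24] → ·
    (6,4)@(13, 9): e=[35,23,-20] → ·
    (7,4)@(15, 9): e=[33,13,-8] → ·
    (8,4)@(17, 9): e=[31,3,4] → #
    (9,4)@(19, 9): e=[29,-7,16] → ·
  covered (6 px):
    · · · · · · · · · · · ·
    · · · · · · · · · · · ·
    · · · · · # # # · · · ·
    · · · · · · # # · · · ·
    · · · · · · · · # · · ·
    · · · · · · · · · · · ·
T1:
  2·area = 72
  edge (8, 6)→(0, 2): d=(-8,-4) inclusive
  edge (0, 2)→(14, 0): d=(14,-2) inclusive
  edge (14, 0)→(8, 6): d=(-6,6) inclusive
    (3,0)@(7, 1): e=[36,0,36] → #  [on edge]
    (4,0)@(9, 1): e=[44,4,24] → #
    (5,0)@(11, 1): e=[52,8,12] → #
    (6,0)@(13, 1): e=[60,12,0] → #  [on edge]
    (7,0)@(15, 1): e=[68,16,-12] → ·
    (1,1)@(3, 3): e=[4,20,48] → #
    (2,1)@(5, 3): e=[12,24,36] → #
    (5,1)@(11, 3): e=[36,36,0] → #  [on edge]
    (6,1)@(13, 3): e=[44,40,-12] → ·
    (1,2)@(3, 5): e=[-12,48,36] → ·
    (2,2)@(5, 5): e=[-4,52,24] → ·
    (3,2)@(7, 5): e=[4,56,12] → #
    (4,2)@(9, 5): e=[12,60,0] → #  [on edge]
    (3,3)@(7, 7): e=[-12,84,0] → ·  [on edge]
    (2,4)@(5, 9): e=[-36,108,0] → ·  [on edge]
    (1,5)@(3, 11): e=[-60,132,0] → ·  [on edge]
  covered (11 px):
    · · · # # # # · · · · ·
    · # # # # # · · · · · ·
    · · · # # · · · · · · ·
    · · · · · · · · · · · ·
    · · · · · · · · · · · ·
    · · · · · · · · · · · ·

Final: [[3,0],[4,0],[5,0],[6,0],[1,1],[2,1],[3,1],[4,1],[5,1],[3,2],[4,2]]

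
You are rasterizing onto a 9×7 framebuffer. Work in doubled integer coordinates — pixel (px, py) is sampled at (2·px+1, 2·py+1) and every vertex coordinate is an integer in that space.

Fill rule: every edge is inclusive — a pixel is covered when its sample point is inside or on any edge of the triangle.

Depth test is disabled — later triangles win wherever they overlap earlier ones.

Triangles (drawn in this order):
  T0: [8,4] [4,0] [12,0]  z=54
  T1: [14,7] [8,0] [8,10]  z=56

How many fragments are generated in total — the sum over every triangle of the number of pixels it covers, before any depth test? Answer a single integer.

T0:
  2·area = 32
  edge (8, 4)→(4, 0): d=(-4,-4) inclusive
  edge (4, 0)→(12, 0): d=(8,0) inclusive
  edge (12, 0)→(8, 4): d=(-4,4) inclusive
    (2,0)@(5, 1): e=[0,8,24] → X  [on edge]
    (3,0)@(7, 1): e=[8,8,16] → X
    (4,0)@(9, 1): e=[16,8,8] → X
    (5,0)@(11, 1): e=[24,8,0] → X  [on edge]
    (6,0)@(13, 1): e=[32,8,-8] → .
    (2,1)@(5, 3): e=[-8,24,16] → .
    (3,1)@(7, 3): e=[0,24,8] → X  [on edge]
    (4,1)@(9, 3): e=[8,24,0] → X  [on edge]
    (5,1)@(11, 3): e=[16,24,-8] → .
    (3,2)@(7, 5): e=[-8,40,0] → .  [on edge]
    (4,2)@(9, 5): e=[0,40,-8] → .  [on edge]
    (2,3)@(5, 7): e=[-24,56,0] → .  [on edge]
    (5,3)@(11, 7): e=[0,56,-24] → .  [on edge]
    (1,4)@(3, 9): e=[-40,72,0] → .  [on edge]
    (6,4)@(13, 9): e=[0,72,-40] → .  [on edge]
    (0,5)@(1, 11): e=[-56,88,0] → .  [on edge]
    (7,5)@(15, 11): e=[0,88,-56] → .  [on edge]
    (8,6)@(17, 13): e=[0,104,-72] → .  [on edge]
  covered (6 px):
    . . X X X X . . .
    . . . X X . . . .
    . . . . . . . . .
    . . . . . . . . .
    . . . . . . . . .
    . . . . . . . . .
    . . . . . . . . .
T1:
  2·area = 60  (B↔C swapped to make it positive)
  edge (14, 7)→(8, 10): d=(-6,3) inclusive
  edge (8, 10)→(8, 0): d=(0,-10) inclusive
  edge (8, 0)→(14, 7): d=(6,7) inclusive
    (4,1)@(9, 3): e=[39,10,11] → X
    (5,1)@(11, 3): e=[33,30,-3] → .
    (4,2)@(9, 5): e=[27,10,23] → X
    (5,2)@(11, 5): e=[21,30,9] → X
    (6,2)@(13, 5): e=[15,50,-5] → .
    (4,3)@(9, 7): e=[15,10,35] → X
    (6,3)@(13, 7): e=[3,50,7] → X
    (7,3)@(15, 7): e=[-3,70,-7] → .
    (4,4)@(9, 9): e=[3,10,47] → X
    (5,4)@(11, 9): e=[-3,30,33] → .
    (6,4)@(13, 9): e=[-9,50,19] → .
    (4,5)@(9, 11): e=[-9,10,59] → .
  covered (7 px):
    . . . . . . . . .
    . . . . X . . . .
    . . . . X X . . .
    . . . . X X X . .
    . . . . X . . . .
    . . . . . . . . .
    . . . . . . . . .

Result: 13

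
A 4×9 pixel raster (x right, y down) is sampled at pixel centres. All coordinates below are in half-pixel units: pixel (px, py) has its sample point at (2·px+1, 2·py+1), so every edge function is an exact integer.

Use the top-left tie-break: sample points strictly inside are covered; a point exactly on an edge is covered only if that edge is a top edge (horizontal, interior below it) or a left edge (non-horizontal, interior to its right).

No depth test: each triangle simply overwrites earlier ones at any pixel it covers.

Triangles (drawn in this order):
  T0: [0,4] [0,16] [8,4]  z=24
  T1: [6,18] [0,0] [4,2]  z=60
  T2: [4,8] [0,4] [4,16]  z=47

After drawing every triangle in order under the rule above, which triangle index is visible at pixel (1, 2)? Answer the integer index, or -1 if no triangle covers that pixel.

T0:
  2·area = 96  (B↔C swapped to make it positive)
  edge (0, 4)→(8, 4): d=(8,0) top-left  bias=+0
  edge (8, 4)→(0, 16): d=(-8,12) right/bottom  bias=-1
  edge (0, 16)→(0, 4): d=(0,-12) top-left  bias=+0
    (0,2)@(1, 5): e=[8,76,12] → X
    (1,2)@(3, 5): e=[8,52,36] → X
    (2,2)@(5, 5): e=[8,28,60] → X
    (3,2)@(7, 5): e=[8,4,84] → X
    (0,3)@(1, 7): e=[24,60,12] → X
    (3,3)@(7, 7): e=[24,-12,84] → .
    (0,4)@(1, 9): e=[40,44,12] → X
    (2,4)@(5, 9): e=[40,-4,60] → .
    (0,5)@(1, 11): e=[56,28,12] → X
    (2,5)@(5, 11): e=[56,-20,60] → .
    (0,6)@(1, 13): e=[72,12,12] → X
    (1,6)@(3, 13): e=[72,-12,36] → .
  covered (12 px):
    . . . .
    . . . .
    X X X X
    X X X .
    X X . .
    X X . .
    X . . .
    . . . .
    . . . .
T1:
  2·area = 60
  edge (6, 18)→(0, 0): d=(-6,-18) top-left  bias=+0
  edge (0, 0)→(4, 2): d=(4,2) right/bottom  bias=-1
  edge (4, 2)→(6, 18): d=(2,16) right/bottom  bias=-1
    (0,0)@(1, 1): e=[12,2,46] → X
    (1,0)@(3, 1): e=[48,-2,14] → .
    (0,1)@(1, 3): e=[0,10,50] → X  [on edge]
    (1,1)@(3, 3): e=[36,6,18] → X
    (2,1)@(5, 3): e=[72,2,-14] → .
    (0,2)@(1, 5): e=[-12,18,54] → .
    (1,2)@(3, 5): e=[24,14,22] → X
    (2,2)@(5, 5): e=[60,10,-10] → .
    (1,3)@(3, 7): e=[12,22,26] → X
    (2,3)@(5, 7): e=[48,18,-6] → .
    (1,4)@(3, 9): e=[0,30,30] → X  [on edge]
    (2,4)@(5, 9): e=[36,26,-2] → .
    (2,7)@(5, 15): e=[0,50,10] → X  [on edge]
  covered (9 px):
    X . . .
    X X . .
    . X . .
    . X . .
    . X . .
    . . X .
    . . X .
    . . X .
    . . . .
T2:
  2·area = 32  (B↔C swapped to make it positive)
  edge (4, 8)→(4, 16): d=(0,8) right/bottom  bias=-1
  edge (4, 16)→(0, 4): d=(-4,-12) top-left  bias=+0
  edge (0, 4)→(4, 8): d=(4,4) right/bottom  bias=-1
    (0,2)@(1, 5): e=[24,8,0] → .  [on edge]
    (0,3)@(1, 7): e=[24,0,8] → X  [on edge]
    (1,3)@(3, 7): e=[8,24,0] → .  [on edge]
    (0,4)@(1, 9): e=[24,-8,16] → .
    (1,4)@(3, 9): e=[8,16,8] → X
    (2,4)@(5, 9): e=[-8,40,0] → .  [on edge]
    (1,5)@(3, 11): e=[8,8,16] → X
    (2,5)@(5, 11): e=[-8,32,8] → .
    (3,5)@(7, 11): e=[-24,56,0] → .  [on edge]
    (1,6)@(3, 13): e=[8,0,24] → X  [on edge]
    (2,6)@(5, 13): e=[-8,24,16] → .
    (1,7)@(3, 15): e=[8,-8,32] → .
  covered (4 px):
    . . . .
    . . . .
    . . . .
    X . . .
    . X . .
    . X . .
    . X . .
    . . . .
    . . . .

Z-buffer (winner per pixel, '.' = empty):
  1 . . .
  1 1 . .
  0 1 0 0
  2 1 0 .
  0 2 . .
  0 2 1 .
  0 2 1 .
  . . 1 .
  . . . .

Result: 1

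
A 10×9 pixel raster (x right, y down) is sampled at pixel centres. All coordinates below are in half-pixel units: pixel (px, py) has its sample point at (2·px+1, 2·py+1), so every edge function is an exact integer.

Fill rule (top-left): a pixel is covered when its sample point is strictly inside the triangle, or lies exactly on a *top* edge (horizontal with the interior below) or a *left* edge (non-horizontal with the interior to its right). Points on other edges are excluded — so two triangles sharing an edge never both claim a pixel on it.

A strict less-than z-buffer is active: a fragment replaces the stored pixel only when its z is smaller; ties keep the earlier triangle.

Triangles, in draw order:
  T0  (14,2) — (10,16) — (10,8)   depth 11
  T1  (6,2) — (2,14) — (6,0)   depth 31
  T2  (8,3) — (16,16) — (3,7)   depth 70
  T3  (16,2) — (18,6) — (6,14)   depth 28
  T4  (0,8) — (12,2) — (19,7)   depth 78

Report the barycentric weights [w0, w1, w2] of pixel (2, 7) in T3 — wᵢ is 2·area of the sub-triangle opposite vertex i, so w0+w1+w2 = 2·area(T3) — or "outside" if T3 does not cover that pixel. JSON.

T0:
  2·area = 32
  edge (14, 2)→(10, 16): d=(-4,14) right/bottom  bias=-1
  edge (10, 16)→(10, 8): d=(0,-8) top-left  bias=+0
  edge (10, 8)→(14, 2): d=(4,-6) top-left  bias=+0
    (6,2)@(13, 5): e=[2,24,6] → #
    (7,2)@(15, 5): e=[-26,40,18] → ·
    (5,3)@(11, 7): e=[22,8,2] → #
    (6,3)@(13, 7): e=[-6,24,14] → ·
    (5,4)@(11, 9): e=[14,8,10] → #
    (6,4)@(13, 9): e=[-14,24,22] → ·
    (5,5)@(11, 11): e=[6,8,18] → #
    (6,5)@(13, 11): e=[-22,24,30] → ·
    (5,6)@(11, 13): e=[-2,8,26] → ·
  covered (4 px):
    · · · · · · · · · ·
    · · · · · · · · · ·
    · · · · · · # · · ·
    · · · · · # · · · ·
    · · · · · # · · · ·
    · · · · · # · · · ·
    · · · · · · · · · ·
    · · · · · · · · · ·
    · · · · · · · · · ·
T1:
  2·area = 8
  edge (6, 2)→(2, 14): d=(-4,12) right/bottom  bias=-1
  edge (2, 14)→(6, 0): d=(4,-14) top-left  bias=+0
  edge (6, 0)→(6, 2): d=(0,2) right/bottom  bias=-1
    (2,2)@(5, 5): e=[0,6,2] → ·  [on edge]
    (1,5)@(3, 11): e=[0,2,6] → ·  [on edge]
    (0,8)@(1, 17): e=[0,-2,10] → ·  [on edge]
  covered (0 px):
    · · · · · · · · · ·
    · · · · · · · · · ·
    · · · · · · · · · ·
    · · · · · · · · · ·
    · · · · · · · · · ·
    · · · · · · · · · ·
    · · · · · · · · · ·
    · · · · · · · · · ·
    · · · · · · · · · ·
T2:
  2·area = 97
  edge (8, 3)→(16, 16): d=(8,13) right/bottom  bias=-1
  edge (16, 16)→(3, 7): d=(-13,-9) top-left  bias=+0
  edge (3, 7)→(8, 3): d=(5,-4) top-left  bias=+0
    (3,2)@(7, 5): e=[29,62,6] → #
    (4,2)@(9, 5): e=[3,80,14] → #
    (5,2)@(11, 5): e=[-23,98,22] → ·
    (1,3)@(3, 7): e=[97,0,0] → #  [on edge]
    (2,3)@(5, 7): e=[71,18,8] → #
    (5,3)@(11, 7): e=[-7,72,32] → ·
    (1,4)@(3, 9): e=[113,-26,10] → ·
    (2,4)@(5, 9): e=[87,-8,18] → ·
    (3,4)@(7, 9): e=[61,10,26] → #
    (5,4)@(11, 9): e=[9,46,42] → #
    (6,4)@(13, 9): e=[-17,64,50] → ·
    (3,5)@(7, 11): e=[77,-16,36] → ·
  covered (13 px):
    · · · · · · · · · ·
    · · · · · · · · · ·
    · · · # # · · · · ·
    · # # # # · · · · ·
    · · · # # # · · · ·
    · · · · # # · · · ·
    · · · · · · # · · ·
    · · · · · · · # · ·
    · · · · · · · · · ·
T3:
  2·area = 64
  edge (16, 2)→(18, 6): d=(2,4) right/bottom  bias=-1
  edge (18, 6)→(6, 14): d=(-12,8) right/bottom  bias=-1
  edge (6, 14)→(16, 2): d=(10,-12) top-left  bias=+0
    (7,2)@(15, 5): e=[10,36,18] → #
    (8,2)@(17, 5): e=[2,20,42] → #
    (9,2)@(19, 5): e=[-6,4,66] → ·
    (6,3)@(13, 7): e=[22,28,14] → #
    (8,3)@(17, 7): e=[6,-4,62] → ·
    (5,4)@(11, 9): e=[34,20,10] → #
    (7,4)@(15, 9): e=[18,-12,58] → ·
    (4,5)@(9, 11): e=[46,12,6] → #
    (5,5)@(11, 11): e=[38,-4,30] → ·
    (6,5)@(13, 11): e=[30,-20,54] → ·
    (3,6)@(7, 13): e=[58,4,2] → #
    (4,6)@(9, 13): e=[50,-12,26] → ·
  covered (8 px):
    · · · · · · · · · ·
    · · · · · · · · · ·
    · · · · · · · # # ·
    · · · · · · # # · ·
    · · · · · # # · · ·
    · · · · # · · · · ·
    · · · # · · · · · ·
    · · · · · · · · · ·
    · · · · · · · · · ·
T4:
  2·area = 102
  edge (0, 8)→(12, 2): d=(12,-6) top-left  bias=+0
  edge (12, 2)→(19, 7): d=(7,5) right/bottom  bias=-1
  edge (19, 7)→(0, 8): d=(-19,1) right/bottom  bias=-1
    (5,1)@(11, 3): e=[6,12,84] → #
    (6,1)@(13, 3): e=[18,2,82] → #
    (7,1)@(15, 3): e=[30,-8,80] → ·
    (3,2)@(7, 5): e=[6,46,50] → #
    (4,2)@(9, 5): e=[18,36,48] → #
    (7,2)@(15, 5): e=[54,6,42] → #
    (8,2)@(17, 5): e=[66,-4,40] → ·
    (1,3)@(3, 7): e=[6,80,16] → #
    (2,3)@(5, 7): e=[18,70,14] → #
    (8,3)@(17, 7): e=[90,10,2] → #
    (9,3)@(19, 7): e=[102,0,0] → ·  [on edge]
    (1,4)@(3, 9): e=[30,94,-22] → ·
  covered (15 px):
    · · · · · · · · · ·
    · · · · · # # · · ·
    · · · # # # # # · ·
    · # # # # # # # # ·
    · · · · · · · · · ·
    · · · · · · · · · ·
    · · · · · · · · · ·
    · · · · · · · · · ·
    · · · · · · · · · ·

Answer: "outside"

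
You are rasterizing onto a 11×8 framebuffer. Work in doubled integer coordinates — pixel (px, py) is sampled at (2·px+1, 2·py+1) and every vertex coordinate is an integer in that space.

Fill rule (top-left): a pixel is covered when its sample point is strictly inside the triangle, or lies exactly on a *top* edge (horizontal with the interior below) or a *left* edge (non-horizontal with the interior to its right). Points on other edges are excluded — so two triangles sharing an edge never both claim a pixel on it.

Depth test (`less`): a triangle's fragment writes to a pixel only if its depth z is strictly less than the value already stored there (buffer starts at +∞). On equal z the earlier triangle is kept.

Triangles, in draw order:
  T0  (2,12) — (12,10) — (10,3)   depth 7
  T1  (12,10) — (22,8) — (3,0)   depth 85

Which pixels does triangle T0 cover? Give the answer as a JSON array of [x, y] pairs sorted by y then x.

T0:
  2·area = 74  (B↔C swapped to make it positive)
  edge (2, 12)→(10, 3): d=(8,-9) top-left  bias=+0
  edge (10, 3)→(12, 10): d=(2,7) right/bottom  bias=-1
  edge (12, 10)→(2, 12): d=(-10,2) right/bottom  bias=-1
    (4,2)@(9, 5): e=[7,11,56] → █
    (5,2)@(11, 5): e=[25,-3,52] → ·
    (3,3)@(7, 7): e=[5,29,40] → █
    (5,3)@(11, 7): e=[41,1,32] → █
    (6,3)@(13, 7): e=[59,-13,28] → ·
    (2,4)@(5, 9): e=[3,47,24] → █
    (6,4)@(13, 9): e=[75,-9,8] → ·
    (8,4)@(17, 9): e=[111,-37,0] → ·  [on edge]
    (1,5)@(3, 11): e=[1,65,8] → █
    (3,5)@(7, 11): e=[37,37,0] → ·  [on edge]
    (4,5)@(9, 11): e=[55,23,-4] → ·
    (5,5)@(11, 11): e=[73,9,-8] → ·
  covered (10 px):
    · · · · · · · · · · ·
    · · · · · · · · · · ·
    · · · · █ · · · · · ·
    · · · █ █ █ · · · · ·
    · · █ █ █ █ · · · · ·
    · █ █ · · · · · · · ·
    · · · · · · · · · · ·
    · · · · · · · · · · ·
T1:
  2·area = 118  (B↔C swapped to make it positive)
  edge (12, 10)→(3, 0): d=(-9,-10) top-left  bias=+0
  edge (3, 0)→(22, 8): d=(19,8) right/bottom  bias=-1
  edge (22, 8)→(12, 10): d=(-10,2) right/bottom  bias=-1
    (2,0)@(5, 1): e=[11,3,104] → █
    (3,0)@(7, 1): e=[31,-13,100] → ·
    (2,1)@(5, 3): e=[-7,41,84] → ·
    (3,1)@(7, 3): e=[13,25,80] → █
    (4,1)@(9, 3): e=[33,9,76] → █
    (5,1)@(11, 3): e=[53,-7,72] → ·
    (3,2)@(7, 5): e=[-5,63,60] → ·
    (4,2)@(9, 5): e=[15,47,56] → █
    (5,2)@(11, 5): e=[35,31,52] → █
    (6,2)@(13, 5): e=[55,15,48] → █
    (7,2)@(15, 5): e=[75,-1,44] → ·
    (4,3)@(9, 7): e=[-3,85,36] → ·
    (8,4)@(17, 9): e=[59,59,0] → ·  [on edge]
    (3,5)@(7, 11): e=[-59,177,0] → ·  [on edge]
  covered (13 px):
    · · █ · · · · · · · ·
    · · · █ █ · · · · · ·
    · · · · █ █ █ · · · ·
    · · · · · █ █ █ █ █ ·
    · · · · · · █ █ · · ·
    · · · · · · · · · · ·
    · · · · · · · · · · ·
    · · · · · · · · · · ·

Result: [[4,2],[3,3],[4,3],[5,3],[2,4],[3,4],[4,4],[5,4],[1,5],[2,5]]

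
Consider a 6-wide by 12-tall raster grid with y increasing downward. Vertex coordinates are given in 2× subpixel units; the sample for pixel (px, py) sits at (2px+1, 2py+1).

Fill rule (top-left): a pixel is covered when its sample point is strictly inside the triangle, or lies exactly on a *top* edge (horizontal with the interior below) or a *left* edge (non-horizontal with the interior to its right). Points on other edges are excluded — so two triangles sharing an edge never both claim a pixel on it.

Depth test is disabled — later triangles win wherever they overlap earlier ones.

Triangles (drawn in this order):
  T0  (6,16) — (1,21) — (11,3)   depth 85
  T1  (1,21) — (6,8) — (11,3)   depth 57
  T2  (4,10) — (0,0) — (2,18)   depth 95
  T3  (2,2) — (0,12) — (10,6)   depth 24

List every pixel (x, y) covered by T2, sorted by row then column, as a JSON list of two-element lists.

T0:
  2·area = 40
  edge (6, 16)→(1, 21): d=(-5,5) right/bottom  bias=-1
  edge (1, 21)→(11, 3): d=(10,-18) top-left  bias=+0
  edge (11, 3)→(6, 16): d=(-5,13) right/bottom  bias=-1
    (5,1)@(11, 3): e=[40,0,0] → ·  [on edge]
    (4,3)@(9, 7): e=[30,4,6] → █
    (5,3)@(11, 7): e=[20,40,-20] → ·
    (4,4)@(9, 9): e=[20,24,-4] → ·
    (3,5)@(7, 11): e=[20,8,12] → █
    (4,5)@(9, 11): e=[10,44,-14] → ·
    (5,5)@(11, 11): e=[0,80,-40] → ·  [on edge]
    (3,6)@(7, 13): e=[10,28,2] → █
    (4,6)@(9, 13): e=[0,64,-24] → ·  [on edge]
    (2,7)@(5, 15): e=[10,12,18] → █
    (3,7)@(7, 15): e=[0,48,-8] → ·  [on edge]
    (2,8)@(5, 17): e=[0,32,8] → ·  [on edge]
    (1,9)@(3, 19): e=[0,16,24] → ·  [on edge]
    (0,10)@(1, 21): e=[0,0,40] → ·  [on edge]
  covered (4 px):
    · · · · · ·
    · · · · · ·
    · · · · · ·
    · · · · █ ·
    · · · · · ·
    · · · █ · ·
    · · · █ · ·
    · · █ · · ·
    · · · · · ·
    · · · · · ·
    · · · · · ·
    · · · · · ·
T1:
  2·area = 40
  edge (1, 21)→(6, 8): d=(5,-13) top-left  bias=+0
  edge (6, 8)→(11, 3): d=(5,-5) top-left  bias=+0
  edge (11, 3)→(1, 21): d=(-10,18) right/bottom  bias=-1
    (5,1)@(11, 3): e=[40,0,0] → ·  [on edge]
    (4,2)@(9, 5): e=[24,0,16] → █  [on edge]
    (5,2)@(11, 5): e=[50,10,-20] → ·
    (3,3)@(7, 7): e=[8,0,32] → █  [on edge]
    (4,3)@(9, 7): e=[34,10,-4] → ·
    (2,4)@(5, 9): e=[-8,0,48] → ·  [on edge]
    (3,4)@(7, 9): e=[18,10,12] → █
    (4,4)@(9, 9): e=[44,20,-24] → ·
    (1,5)@(3, 11): e=[-24,0,64] → ·  [on edge]
    (2,5)@(5, 11): e=[2,10,28] → █
    (3,5)@(7, 11): e=[28,20,-8] → ·
    (0,6)@(1, 13): e=[-40,0,80] → ·  [on edge]
    (0,10)@(1, 21): e=[0,40,0] → ·  [on edge]
  covered (6 px):
    · · · · · ·
    · · · · · ·
    · · · · █ ·
    · · · █ · ·
    · · · █ · ·
    · · █ · · ·
    · · █ · · ·
    · · · · · ·
    · █ · · · ·
    · · · · · ·
    · · · · · ·
    · · · · · ·
T2:
  2·area = 52  (B↔C swapped to make it positive)
  edge (4, 10)→(2, 18): d=(-2,8) right/bottom  bias=-1
  edge (2, 18)→(0, 0): d=(-2,-18) top-left  bias=+0
  edge (0, 0)→(4, 10): d=(4,10) right/bottom  bias=-1
    (0,1)@(1, 3): e=[38,12,2] → █
    (1,1)@(3, 3): e=[22,48,-18] → ·
    (0,2)@(1, 5): e=[34,8,10] → █
    (1,2)@(3, 5): e=[18,44,-10] → ·
    (0,3)@(1, 7): e=[30,4,18] → █
    (1,3)@(3, 7): e=[14,40,-2] → ·
    (0,4)@(1, 9): e=[26,0,26] → █  [on edge]
    (1,4)@(3, 9): e=[10,36,6] → █
    (2,4)@(5, 9): e=[-6,72,-14] → ·
    (0,5)@(1, 11): e=[22,-4,34] → ·
    (1,5)@(3, 11): e=[6,32,14] → █
    (2,5)@(5, 11): e=[-10,68,-6] → ·
  covered (7 px):
    · · · · · ·
    █ · · · · ·
    █ · · · · ·
    █ · · · · ·
    █ █ · · · ·
    · █ · · · ·
    · █ · · · ·
    · · · · · ·
    · · · · · ·
    · · · · · ·
    · · · · · ·
    · · · · · ·
T3:
  2·area = 88  (B↔C swapped to make it positive)
  edge (2, 2)→(10, 6): d=(8,4) right/bottom  bias=-1
  edge (10, 6)→(0, 12): d=(-10,6) right/bottom  bias=-1
  edge (0, 12)→(2, 2): d=(2,-10) top-left  bias=+0
    (1,1)@(3, 3): e=[4,72,12] → █
    (2,1)@(5, 3): e=[-4,60,32] → ·
    (1,2)@(3, 5): e=[20,52,16] → █
    (2,2)@(5, 5): e=[12,40,36] → █
    (3,2)@(7, 5): e=[4,28,56] → █
    (4,2)@(9, 5): e=[-4,16,76] → ·
    (0,3)@(1, 7): e=[44,44,0] → █  [on edge]
    (4,3)@(9, 7): e=[12,-4,80] → ·
    (0,4)@(1, 9): e=[60,24,4] → █
    (2,4)@(5, 9): e=[44,0,44] → ·  [on edge]
    (3,4)@(7, 9): e=[36,-12,64] → ·
    (0,5)@(1, 11): e=[76,4,8] → █
  covered (11 px):
    · · · · · ·
    · █ · · · ·
    · █ █ █ · ·
    █ █ █ █ · ·
    █ █ · · · ·
    █ · · · · ·
    · · · · · ·
    · · · · · ·
    · · · · · ·
    · · · · · ·
    · · · · · ·
    · · · · · ·

Result: [[0,1],[0,2],[0,3],[0,4],[1,4],[1,5],[1,6]]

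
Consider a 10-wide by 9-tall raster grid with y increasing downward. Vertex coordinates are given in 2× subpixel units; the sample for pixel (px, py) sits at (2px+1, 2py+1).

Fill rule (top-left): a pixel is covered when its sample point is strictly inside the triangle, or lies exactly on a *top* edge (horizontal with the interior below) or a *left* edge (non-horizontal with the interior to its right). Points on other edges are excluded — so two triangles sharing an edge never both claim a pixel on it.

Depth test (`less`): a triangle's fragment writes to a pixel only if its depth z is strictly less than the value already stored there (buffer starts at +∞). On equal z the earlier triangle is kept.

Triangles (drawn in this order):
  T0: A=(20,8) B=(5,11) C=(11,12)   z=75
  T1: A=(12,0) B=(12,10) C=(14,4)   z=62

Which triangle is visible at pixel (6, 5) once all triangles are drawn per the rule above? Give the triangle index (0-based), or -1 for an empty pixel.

T0:
  2·area = 33  (B↔C swapped to make it positive)
  edge (20, 8)→(11, 12): d=(-9,4) right/bottom  bias=-1
  edge (11, 12)→(5, 11): d=(-6,-1) top-left  bias=+0
  edge (5, 11)→(20, 8): d=(15,-3) top-left  bias=+0
    (7,4)@(15, 9): e=[11,22,0] → #  [on edge]
    (8,4)@(17, 9): e=[3,24,6] → #
    (9,4)@(19, 9): e=[-5,26,12] → ·
    (2,5)@(5, 11): e=[33,0,0] → #  [on edge]
    (3,5)@(7, 11): e=[25,2,6] → #
    (4,5)@(9, 11): e=[17,4,12] → #
    (5,5)@(11, 11): e=[9,6,18] → #
    (6,5)@(13, 11): e=[1,8,24] → #
    (7,5)@(15, 11): e=[-7,10,30] → ·
    (8,5)@(17, 11): e=[-15,12,36] → ·
    (2,6)@(5, 13): e=[15,-12,30] → ·
    (3,6)@(7, 13): e=[7,-10,36] → ·
    (8,6)@(17, 13): e=[-33,0,66] → ·  [on edge]
  covered (7 px):
    · · · · · · · · · ·
    · · · · · · · · · ·
    · · · · · · · · · ·
    · · · · · · · · · ·
    · · · · · · · # # ·
    · · # # # # # · · ·
    · · · · · · · · · ·
    · · · · · · · · · ·
    · · · · · · · · · ·
T1:
  2·area = 20  (B↔C swapped to make it positive)
  edge (12, 0)→(14, 4): d=(2,4) right/bottom  bias=-1
  edge (14, 4)→(12, 10): d=(-2,6) right/bottom  bias=-1
  edge (12, 10)→(12, 0): d=(0,-10) top-left  bias=+0
    (7,0)@(15, 1): e=[-10,0,30] → ·  [on edge]
    (6,1)@(13, 3): e=[2,8,10] → #
    (7,1)@(15, 3): e=[-6,-4,30] → ·
    (6,2)@(13, 5): e=[6,4,10] → #
    (7,2)@(15, 5): e=[-2,-8,30] → ·
    (6,3)@(13, 7): e=[10,0,10] → ·  [on edge]
    (5,6)@(11, 13): e=[30,0,-10] → ·  [on edge]
  covered (2 px):
    · · · · · · · · · ·
    · · · · · · # · · ·
    · · · · · · # · · ·
    · · · · · · · · · ·
    · · · · · · · · · ·
    · · · · · · · · · ·
    · · · · · · · · · ·
    · · · · · · · · · ·
    · · · · · · · · · ·

Z-buffer (winner per pixel, '.' = empty):
  . . . . . . . . . .
  . . . . . . 1 . . .
  . . . . . . 1 . . .
  . . . . . . . . . .
  . . . . . . . 0 0 .
  . . 0 0 0 0 0 . . .
  . . . . . . . . . .
  . . . . . . . . . .
  . . . . . . . . . .

Answer: 0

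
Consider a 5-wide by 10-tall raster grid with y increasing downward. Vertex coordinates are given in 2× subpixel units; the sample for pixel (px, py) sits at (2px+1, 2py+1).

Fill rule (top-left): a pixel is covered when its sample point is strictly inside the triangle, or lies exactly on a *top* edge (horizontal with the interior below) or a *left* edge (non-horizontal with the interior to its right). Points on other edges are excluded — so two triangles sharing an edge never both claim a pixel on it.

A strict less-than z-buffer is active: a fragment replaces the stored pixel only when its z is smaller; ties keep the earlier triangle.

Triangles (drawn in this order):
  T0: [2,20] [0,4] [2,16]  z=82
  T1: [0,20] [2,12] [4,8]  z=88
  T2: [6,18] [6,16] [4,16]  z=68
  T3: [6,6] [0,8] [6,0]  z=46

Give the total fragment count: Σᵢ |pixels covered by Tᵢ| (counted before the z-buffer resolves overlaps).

T0:
  2·area = 8
  edge (2, 20)→(0, 4): d=(-2,-16) top-left  bias=+0
  edge (0, 4)→(2, 16): d=(2,12) right/bottom  bias=-1
  edge (2, 16)→(2, 20): d=(0,4) right/bottom  bias=-1
    (0,5)@(1, 11): e=[2,2,4] → █
    (1,5)@(3, 11): e=[34,-22,-4] → ·
    (0,6)@(1, 13): e=[-2,6,4] → ·
  covered (1 px):
    · · · · ·
    · · · · ·
    · · · · ·
    · · · · ·
    · · · · ·
    █ · · · ·
    · · · · ·
    · · · · ·
    · · · · ·
    · · · · ·
T1:
  2·area = 8
  edge (0, 20)→(2, 12): d=(2,-8) top-left  bias=+0
  edge (2, 12)→(4, 8): d=(2,-4) top-left  bias=+0
  edge (4, 8)→(0, 20): d=(-4,12) right/bottom  bias=-1
    (2,2)@(5, 5): e=[10,-2,0] → ·  [on edge]
    (1,5)@(3, 11): e=[6,2,0] → ·  [on edge]
    (0,8)@(1, 17): e=[2,6,0] → ·  [on edge]
  covered (0 px):
    · · · · ·
    · · · · ·
    · · · · ·
    · · · · ·
    · · · · ·
    · · · · ·
    · · · · ·
    · · · · ·
    · · · · ·
    · · · · ·
T2:
  2·area = 4  (B↔C swapped to make it positive)
  edge (6, 18)→(4, 16): d=(-2,-2) top-left  bias=+0
  edge (4, 16)→(6, 16): d=(2,0) top-left  bias=+0
  edge (6, 16)→(6, 18): d=(0,2) right/bottom  bias=-1
    (0,6)@(1, 13): e=[0,-6,10] → ·  [on edge]
    (1,7)@(3, 15): e=[0,-2,6] → ·  [on edge]
    (2,8)@(5, 17): e=[0,2,2] → █  [on edge]
    (3,8)@(7, 17): e=[4,2,-2] → ·
    (2,9)@(5, 19): e=[-4,6,2] → ·
    (3,9)@(7, 19): e=[0,6,-2] → ·  [on edge]
  covered (1 px):
    · · · · ·
    · · · · ·
    · · · · ·
    · · · · ·
    · · · · ·
    · · · · ·
    · · · · ·
    · · · · ·
    · · █ · ·
    · · · · ·
T3:
  2·area = 36
  edge (6, 6)→(0, 8): d=(-6,2) right/bottom  bias=-1
  edge (0, 8)→(6, 0): d=(6,-8) top-left  bias=+0
  edge (6, 0)→(6, 6): d=(0,6) right/bottom  bias=-1
    (2,1)@(5, 3): e=[20,10,6] → █
    (3,1)@(7, 3): e=[16,26,-6] → ·
    (1,2)@(3, 5): e=[12,6,18] → █
    (3,2)@(7, 5): e=[4,38,-6] → ·
    (4,2)@(9, 5): e=[0,54,-18] → ·  [on edge]
    (0,3)@(1, 7): e=[4,2,30] → █
    (1,3)@(3, 7): e=[0,18,18] → ·  [on edge]
    (2,3)@(5, 7): e=[-4,34,6] → ·
    (0,4)@(1, 9): e=[-8,14,30] → ·
  covered (4 px):
    · · · · ·
    · · █ · ·
    · █ █ · ·
    █ · · · ·
    · · · · ·
    · · · · ·
    · · · · ·
    · · · · ·
    · · · · ·
    · · · · ·

Answer: 6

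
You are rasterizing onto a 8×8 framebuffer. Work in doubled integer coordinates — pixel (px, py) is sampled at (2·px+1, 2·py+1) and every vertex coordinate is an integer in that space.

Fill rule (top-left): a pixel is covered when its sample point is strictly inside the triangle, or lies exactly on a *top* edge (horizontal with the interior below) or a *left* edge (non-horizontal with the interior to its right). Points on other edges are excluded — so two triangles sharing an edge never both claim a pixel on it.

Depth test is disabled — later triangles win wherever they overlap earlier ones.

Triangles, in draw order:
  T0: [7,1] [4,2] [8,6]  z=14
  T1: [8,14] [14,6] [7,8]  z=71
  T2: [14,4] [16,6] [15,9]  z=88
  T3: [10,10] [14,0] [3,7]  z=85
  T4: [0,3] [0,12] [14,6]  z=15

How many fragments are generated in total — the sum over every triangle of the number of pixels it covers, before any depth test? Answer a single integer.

T0:
  2·area = 16  (B↔C swapped to make it positive)
  edge (7, 1)→(8, 6): d=(1,5) right/bottom  bias=-1
  edge (8, 6)→(4, 2): d=(-4,-4) top-left  bias=+0
  edge (4, 2)→(7, 1): d=(3,-1) top-left  bias=+0
    (1,0)@(3, 1): e=[20,0,-4] → ·  [on edge]
    (3,0)@(7, 1): e=[0,16,0] → ·  [on edge]
    (0,1)@(1, 3): e=[32,-16,0] → ·  [on edge]
    (2,1)@(5, 3): e=[12,0,4] → #  [on edge]
    (3,1)@(7, 3): e=[2,8,6] → #
    (4,1)@(9, 3): e=[-8,16,8] → ·
    (2,2)@(5, 5): e=[14,-8,10] → ·
    (3,2)@(7, 5): e=[4,0,12] → #  [on edge]
    (4,2)@(9, 5): e=[-6,8,14] → ·
    (3,3)@(7, 7): e=[6,-8,18] → ·
    (4,3)@(9, 7): e=[-4,0,20] → ·  [on edge]
    (5,4)@(11, 9): e=[-12,0,28] → ·  [on edge]
    (4,5)@(9, 11): e=[0,-16,32] → ·  [on edge]
    (6,5)@(13, 11): e=[-20,0,36] → ·  [on edge]
    (7,6)@(15, 13): e=[-28,0,44] → ·  [on edge]
  covered (3 px):
    · · · · · · · ·
    · · # # · · · ·
    · · · # · · · ·
    · · · · · · · ·
    · · · · · · · ·
    · · · · · · · ·
    · · · · · · · ·
    · · · · · · · ·
T1:
  2·area = 44  (B↔C swapped to make it positive)
  edge (8, 14)→(7, 8): d=(-1,-6) top-left  bias=+0
  edge (7, 8)→(14, 6): d=(7,-2) top-left  bias=+0
  edge (14, 6)→(8, 14): d=(-6,8) right/bottom  bias=-1
    (5,3)@(11, 7): e=[25,1,18] → #
    (6,3)@(13, 7): e=[37,5,2] → #
    (7,3)@(15, 7): e=[49,9,-14] → ·
    (4,4)@(9, 9): e=[11,11,22] → #
    (6,4)@(13, 9): e=[35,19,-10] → ·
    (4,5)@(9, 11): e=[9,25,10] → #
    (5,5)@(11, 11): e=[21,29,-6] → ·
    (4,6)@(9, 13): e=[7,39,-2] → ·
  covered (5 px):
    · · · · · · · ·
    · · · · · · · ·
    · · · · · · · ·
    · · · · · # # ·
    · · · · # # · ·
    · · · · # · · ·
    · · · · · · · ·
    · · · · · · · ·
T2:
  2·area = 8
  edge (14, 4)→(16, 6): d=(2,2) right/bottom  bias=-1
  edge (16, 6)→(15, 9): d=(-1,3) right/bottom  bias=-1
  edge (15, 9)→(14, 4): d=(-1,-5) top-left  bias=+0
    (5,0)@(11, 1): e=[0,20,-12] → ·  [on edge]
    (6,1)@(13, 3): e=[0,12,-4] → ·  [on edge]
    (7,2)@(15, 5): e=[0,4,4] → ·  [on edge]
    (7,3)@(15, 7): e=[4,2,2] → #
    (7,4)@(15, 9): e=[8,0,0] → ·  [on edge]
    (6,7)@(13, 15): e=[24,0,-16] → ·  [on edge]
  covered (1 px):
    · · · · · · · ·
    · · · · · · · ·
    · · · · · · · ·
    · · · · · · · #
    · · · · · · · ·
    · · · · · · · ·
    · · · · · · · ·
    · · · · · · · ·
T3:
  2·area = 82  (B↔C swapped to make it positive)
  edge (10, 10)→(3, 7): d=(-7,-3) top-left  bias=+0
  edge (3, 7)→(14, 0): d=(11,-7) top-left  bias=+0
  edge (14, 0)→(10, 10): d=(-4,10) right/bottom  bias=-1
    (6,0)@(13, 1): e=[72,4,6] → #
    (7,0)@(15, 1): e=[78,18,-14] → ·
    (5,1)@(11, 3): e=[52,12,18] → #
    (6,1)@(13, 3): e=[58,26,-2] → ·
    (3,2)@(7, 5): e=[26,6,50] → #
    (4,2)@(9, 5): e=[32,20,30] → #
    (6,2)@(13, 5): e=[44,48,-10] → ·
    (1,3)@(3, 7): e=[0,0,82] → #  [on edge]
    (2,3)@(5, 7): e=[6,14,62] → #
    (6,3)@(13, 7): e=[30,70,-18] → ·
    (1,4)@(3, 9): e=[-14,22,74] → ·
    (2,4)@(5, 9): e=[-8,36,54] → ·
  covered (11 px):
    · · · · · · # ·
    · · · · · # · ·
    · · · # # # · ·
    · # # # # # · ·
    · · · · # · · ·
    · · · · · · · ·
    · · · · · · · ·
    · · · · · · · ·
T4:
  2·area = 126  (B↔C swapped to make it positive)
  edge (0, 3)→(14, 6): d=(14,3) right/bottom  bias=-1
  edge (14, 6)→(0, 12): d=(-14,6) right/bottom  bias=-1
  edge (0, 12)→(0, 3): d=(0,-9) top-left  bias=+0
    (0,2)@(1, 5): e=[25,92,9] → #
    (1,2)@(3, 5): e=[19,80,27] → #
    (2,2)@(5, 5): e=[13,68,45] → #
    (3,2)@(7, 5): e=[7,56,63] → #
    (4,2)@(9, 5): e=[1,44,81] → #
    (5,2)@(11, 5): e=[-5,32,99] → ·
    (0,3)@(1, 7): e=[53,64,9] → #
    (5,3)@(11, 7): e=[23,4,99] → #
    (6,3)@(13, 7): e=[17,-8,117] → ·
    (0,4)@(1, 9): e=[81,36,9] → #
    (3,4)@(7, 9): e=[63,0,63] → ·  [on edge]
    (4,4)@(9, 9): e=[57,-12,81] → ·
  covered (15 px):
    · · · · · · · ·
    · · · · · · · ·
    # # # # # · · ·
    # # # # # # · ·
    # # # · · · · ·
    # · · · · · · ·
    · · · · · · · ·
    · · · · · · · ·

Result: 35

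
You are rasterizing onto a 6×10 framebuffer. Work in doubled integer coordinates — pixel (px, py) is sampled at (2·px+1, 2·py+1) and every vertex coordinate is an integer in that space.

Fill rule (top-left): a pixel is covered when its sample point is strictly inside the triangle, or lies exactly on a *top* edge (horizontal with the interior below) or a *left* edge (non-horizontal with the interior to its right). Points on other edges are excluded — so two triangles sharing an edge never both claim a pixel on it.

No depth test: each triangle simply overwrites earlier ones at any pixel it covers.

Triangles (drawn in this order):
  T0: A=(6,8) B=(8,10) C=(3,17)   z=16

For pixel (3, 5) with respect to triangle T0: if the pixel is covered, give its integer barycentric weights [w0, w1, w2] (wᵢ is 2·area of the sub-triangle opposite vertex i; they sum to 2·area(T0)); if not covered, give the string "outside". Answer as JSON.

T0:
  2·area = 24
  edge (6, 8)→(8, 10): d=(2,2) right/bottom  bias=-1
  edge (8, 10)→(3, 17): d=(-5,7) right/bottom  bias=-1
  edge (3, 17)→(6, 8): d=(3,-9) top-left  bias=+0
    (0,1)@(1, 3): e=[0,84,-60] → ·  [on edge]
    (1,2)@(3, 5): e=[0,60,-36] → ·  [on edge]
    (3,2)@(7, 5): e=[-8,32,0] → ·  [on edge]
    (2,3)@(5, 7): e=[0,36,-12] → ·  [on edge]
    (3,4)@(7, 9): e=[0,12,12] → ·  [on edge]
    (2,5)@(5, 11): e=[8,16,0] → #  [on edge]
    (3,5)@(7, 11): e=[4,2,18] → #
    (4,5)@(9, 11): e=[0,-12,36] → ·  [on edge]
    (2,6)@(5, 13): e=[12,6,6] → #
    (3,6)@(7, 13): e=[8,-8,24] → ·
    (5,6)@(11, 13): e=[0,-36,60] → ·  [on edge]
    (2,7)@(5, 15): e=[16,-4,12] → ·
    (1,8)@(3, 17): e=[24,0,0] → ·  [on edge]
  covered (3 px):
    · · · · · ·
    · · · · · ·
    · · · · · ·
    · · · · · ·
    · · · · · ·
    · · # # · ·
    · · # · · ·
    · · · · · ·
    · · · · · ·
    · · · · · ·

Answer: [2,18,4]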